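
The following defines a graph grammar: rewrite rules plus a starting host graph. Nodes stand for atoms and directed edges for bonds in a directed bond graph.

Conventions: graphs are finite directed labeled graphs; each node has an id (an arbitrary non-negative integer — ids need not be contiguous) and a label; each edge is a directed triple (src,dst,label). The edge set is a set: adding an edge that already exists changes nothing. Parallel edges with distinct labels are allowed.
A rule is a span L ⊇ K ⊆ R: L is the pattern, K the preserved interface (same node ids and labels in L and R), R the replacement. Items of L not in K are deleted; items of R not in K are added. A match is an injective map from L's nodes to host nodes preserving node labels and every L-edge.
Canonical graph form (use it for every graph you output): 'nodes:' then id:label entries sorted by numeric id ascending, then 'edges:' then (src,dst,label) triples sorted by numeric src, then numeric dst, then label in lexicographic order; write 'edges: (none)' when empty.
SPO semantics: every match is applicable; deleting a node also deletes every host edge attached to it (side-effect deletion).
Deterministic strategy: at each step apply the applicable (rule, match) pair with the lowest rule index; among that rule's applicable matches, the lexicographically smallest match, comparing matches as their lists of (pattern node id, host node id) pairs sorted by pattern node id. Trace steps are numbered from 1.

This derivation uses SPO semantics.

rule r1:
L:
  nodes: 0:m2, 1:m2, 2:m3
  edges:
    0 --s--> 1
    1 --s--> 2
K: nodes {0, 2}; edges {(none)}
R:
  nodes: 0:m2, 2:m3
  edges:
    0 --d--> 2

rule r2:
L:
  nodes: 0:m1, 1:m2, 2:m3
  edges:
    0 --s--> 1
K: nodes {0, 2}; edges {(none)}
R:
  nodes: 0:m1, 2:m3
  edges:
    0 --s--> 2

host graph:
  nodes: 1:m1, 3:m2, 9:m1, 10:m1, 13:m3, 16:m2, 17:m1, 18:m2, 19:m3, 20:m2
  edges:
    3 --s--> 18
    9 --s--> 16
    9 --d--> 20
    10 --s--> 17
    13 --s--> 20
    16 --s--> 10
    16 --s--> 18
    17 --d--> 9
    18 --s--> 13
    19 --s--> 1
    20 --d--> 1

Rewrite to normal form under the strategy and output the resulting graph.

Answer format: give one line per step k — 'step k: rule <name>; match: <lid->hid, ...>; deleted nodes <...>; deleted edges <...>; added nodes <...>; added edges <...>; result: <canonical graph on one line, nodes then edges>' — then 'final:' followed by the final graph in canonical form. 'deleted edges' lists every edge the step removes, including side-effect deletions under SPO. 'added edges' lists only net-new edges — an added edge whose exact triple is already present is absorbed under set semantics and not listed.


step 1: rule r1; match: 0->3, 1->18, 2->13; deleted nodes 18; deleted edges (3,18,s); (16,18,s); (18,13,s); added nodes (none); added edges (3,13,d); result: nodes: 1:m1, 3:m2, 9:m1, 10:m1, 13:m3, 16:m2, 17:m1, 19:m3, 20:m2 edges: (3,13,d); (9,16,s); (9,20,d); (10,17,s); (13,20,s); (16,10,s); (17,9,d); (19,1,s); (20,1,d)
step 2: rule r2; match: 0->9, 1->16, 2->13; deleted nodes 16; deleted edges (9,16,s); (16,10,s); added nodes (none); added edges (9,13,s); result: nodes: 1:m1, 3:m2, 9:m1, 10:m1, 13:m3, 17:m1, 19:m3, 20:m2 edges: (3,13,d); (9,13,s); (9,20,d); (10,17,s); (13,20,s); (17,9,d); (19,1,s); (20,1,d)
final:
nodes: 1:m1, 3:m2, 9:m1, 10:m1, 13:m3, 17:m1, 19:m3, 20:m2
edges: (3,13,d); (9,13,s); (9,20,d); (10,17,s); (13,20,s); (17,9,d); (19,1,s); (20,1,d)


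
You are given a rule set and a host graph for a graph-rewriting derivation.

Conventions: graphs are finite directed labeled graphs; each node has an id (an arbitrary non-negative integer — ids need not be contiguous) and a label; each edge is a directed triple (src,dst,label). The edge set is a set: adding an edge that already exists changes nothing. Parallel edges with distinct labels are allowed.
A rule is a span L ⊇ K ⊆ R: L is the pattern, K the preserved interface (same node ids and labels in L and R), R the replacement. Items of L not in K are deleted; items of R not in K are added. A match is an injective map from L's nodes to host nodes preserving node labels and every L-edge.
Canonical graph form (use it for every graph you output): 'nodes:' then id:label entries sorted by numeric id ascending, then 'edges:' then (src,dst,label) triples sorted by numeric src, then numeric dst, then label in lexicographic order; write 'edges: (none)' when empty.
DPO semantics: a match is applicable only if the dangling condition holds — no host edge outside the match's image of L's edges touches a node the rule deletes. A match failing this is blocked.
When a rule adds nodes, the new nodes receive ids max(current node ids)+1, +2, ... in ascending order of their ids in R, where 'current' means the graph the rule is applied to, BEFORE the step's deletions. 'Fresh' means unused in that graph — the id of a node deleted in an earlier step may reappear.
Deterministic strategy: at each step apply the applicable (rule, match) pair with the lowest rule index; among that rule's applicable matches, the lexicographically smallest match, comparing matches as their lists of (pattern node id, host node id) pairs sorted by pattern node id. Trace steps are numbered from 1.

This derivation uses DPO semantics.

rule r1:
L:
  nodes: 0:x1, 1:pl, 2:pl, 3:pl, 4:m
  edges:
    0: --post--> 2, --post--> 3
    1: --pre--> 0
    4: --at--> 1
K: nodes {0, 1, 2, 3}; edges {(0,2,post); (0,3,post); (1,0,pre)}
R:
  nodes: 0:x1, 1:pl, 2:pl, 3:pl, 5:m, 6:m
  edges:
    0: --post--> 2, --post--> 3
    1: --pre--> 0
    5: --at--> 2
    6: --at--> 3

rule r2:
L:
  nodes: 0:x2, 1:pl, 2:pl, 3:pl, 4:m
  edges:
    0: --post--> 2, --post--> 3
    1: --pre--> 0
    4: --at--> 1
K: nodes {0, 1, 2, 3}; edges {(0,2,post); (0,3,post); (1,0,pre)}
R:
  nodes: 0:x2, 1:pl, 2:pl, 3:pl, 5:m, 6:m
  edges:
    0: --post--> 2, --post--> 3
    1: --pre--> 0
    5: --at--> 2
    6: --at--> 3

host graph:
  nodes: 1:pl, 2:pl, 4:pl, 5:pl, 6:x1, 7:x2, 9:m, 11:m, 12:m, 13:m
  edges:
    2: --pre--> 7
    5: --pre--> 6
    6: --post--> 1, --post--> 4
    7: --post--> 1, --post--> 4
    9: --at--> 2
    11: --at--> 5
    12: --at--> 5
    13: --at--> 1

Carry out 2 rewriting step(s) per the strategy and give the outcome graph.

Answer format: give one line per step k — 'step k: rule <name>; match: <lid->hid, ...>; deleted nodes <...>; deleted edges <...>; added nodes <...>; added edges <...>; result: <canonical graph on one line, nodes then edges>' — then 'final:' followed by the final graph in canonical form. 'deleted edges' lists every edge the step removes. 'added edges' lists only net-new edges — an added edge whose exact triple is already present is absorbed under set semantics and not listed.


step 1: rule r1; match: 0->6, 1->5, 2->1, 3->4, 4->11; deleted nodes 11; deleted edges (11,5,at); added nodes 14, 15; added edges (14,1,at); (15,4,at); result: nodes: 1:pl, 2:pl, 4:pl, 5:pl, 6:x1, 7:x2, 9:m, 12:m, 13:m, 14:m, 15:m edges: (2,7,pre); (5,6,pre); (6,1,post); (6,4,post); (7,1,post); (7,4,post); (9,2,at); (12,5,at); (13,1,at); (14,1,at); (15,4,at)
step 2: rule r1; match: 0->6, 1->5, 2->1, 3->4, 4->12; deleted nodes 12; deleted edges (12,5,at); added nodes 16, 17; added edges (16,1,at); (17,4,at); result: nodes: 1:pl, 2:pl, 4:pl, 5:pl, 6:x1, 7:x2, 9:m, 13:m, 14:m, 15:m, 16:m, 17:m edges: (2,7,pre); (5,6,pre); (6,1,post); (6,4,post); (7,1,post); (7,4,post); (9,2,at); (13,1,at); (14,1,at); (15,4,at); (16,1,at); (17,4,at)
final:
nodes: 1:pl, 2:pl, 4:pl, 5:pl, 6:x1, 7:x2, 9:m, 13:m, 14:m, 15:m, 16:m, 17:m
edges: (2,7,pre); (5,6,pre); (6,1,post); (6,4,post); (7,1,post); (7,4,post); (9,2,at); (13,1,at); (14,1,at); (15,4,at); (16,1,at); (17,4,at)


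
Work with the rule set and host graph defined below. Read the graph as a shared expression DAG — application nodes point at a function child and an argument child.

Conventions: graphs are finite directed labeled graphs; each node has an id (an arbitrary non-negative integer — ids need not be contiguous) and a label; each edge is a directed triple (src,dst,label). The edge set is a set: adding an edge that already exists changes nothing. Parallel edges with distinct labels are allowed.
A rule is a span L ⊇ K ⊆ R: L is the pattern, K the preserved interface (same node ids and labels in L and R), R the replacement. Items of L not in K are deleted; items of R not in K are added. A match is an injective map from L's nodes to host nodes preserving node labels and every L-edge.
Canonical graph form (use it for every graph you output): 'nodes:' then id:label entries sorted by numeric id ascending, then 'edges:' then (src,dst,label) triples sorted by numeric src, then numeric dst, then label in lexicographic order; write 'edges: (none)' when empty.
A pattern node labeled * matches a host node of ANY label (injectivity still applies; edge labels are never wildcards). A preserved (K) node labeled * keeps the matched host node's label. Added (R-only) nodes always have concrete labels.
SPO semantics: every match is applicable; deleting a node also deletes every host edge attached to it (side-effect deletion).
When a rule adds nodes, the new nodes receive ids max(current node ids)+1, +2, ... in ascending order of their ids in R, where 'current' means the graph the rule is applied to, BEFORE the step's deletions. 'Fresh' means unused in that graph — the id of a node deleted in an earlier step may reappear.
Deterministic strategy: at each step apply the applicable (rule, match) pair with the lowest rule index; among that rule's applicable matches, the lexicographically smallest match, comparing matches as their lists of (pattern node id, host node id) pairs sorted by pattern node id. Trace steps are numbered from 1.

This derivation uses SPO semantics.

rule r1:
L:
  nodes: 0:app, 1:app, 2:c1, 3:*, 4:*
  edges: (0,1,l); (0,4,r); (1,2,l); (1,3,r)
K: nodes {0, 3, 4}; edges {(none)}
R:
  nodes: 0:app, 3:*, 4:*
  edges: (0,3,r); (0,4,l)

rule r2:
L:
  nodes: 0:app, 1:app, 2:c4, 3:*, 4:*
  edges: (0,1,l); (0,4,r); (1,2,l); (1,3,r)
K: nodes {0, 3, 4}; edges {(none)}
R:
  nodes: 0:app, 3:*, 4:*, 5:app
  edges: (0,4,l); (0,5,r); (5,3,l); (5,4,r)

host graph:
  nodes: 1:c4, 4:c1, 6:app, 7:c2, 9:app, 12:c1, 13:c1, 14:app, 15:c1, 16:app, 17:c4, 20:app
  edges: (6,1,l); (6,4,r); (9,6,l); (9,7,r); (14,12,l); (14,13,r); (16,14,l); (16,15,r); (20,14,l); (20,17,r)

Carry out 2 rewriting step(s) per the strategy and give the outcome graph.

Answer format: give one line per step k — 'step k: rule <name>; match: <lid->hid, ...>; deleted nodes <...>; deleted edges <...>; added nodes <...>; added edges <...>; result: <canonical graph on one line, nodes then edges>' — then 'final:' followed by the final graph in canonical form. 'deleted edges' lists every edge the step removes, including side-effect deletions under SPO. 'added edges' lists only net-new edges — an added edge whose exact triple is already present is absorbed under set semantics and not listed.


step 1: rule r1; match: 0->16, 1->14, 2->12, 3->13, 4->15; deleted nodes 12, 14; deleted edges (14,12,l); (14,13,r); (16,14,l); (16,15,r); (20,14,l); added nodes (none); added edges (16,13,r); (16,15,l); result: nodes: 1:c4, 4:c1, 6:app, 7:c2, 9:app, 13:c1, 15:c1, 16:app, 17:c4, 20:app edges: (6,1,l); (6,4,r); (9,6,l); (9,7,r); (16,13,r); (16,15,l); (20,17,r)
step 2: rule r2; match: 0->9, 1->6, 2->1, 3->4, 4->7; deleted nodes 1, 6; deleted edges (6,1,l); (6,4,r); (9,6,l); (9,7,r); added nodes 21; added edges (9,7,l); (9,21,r); (21,4,l); (21,7,r); result: nodes: 4:c1, 7:c2, 9:app, 13:c1, 15:c1, 16:app, 17:c4, 20:app, 21:app edges: (9,7,l); (9,21,r); (16,13,r); (16,15,l); (20,17,r); (21,4,l); (21,7,r)
final:
nodes: 4:c1, 7:c2, 9:app, 13:c1, 15:c1, 16:app, 17:c4, 20:app, 21:app
edges: (9,7,l); (9,21,r); (16,13,r); (16,15,l); (20,17,r); (21,4,l); (21,7,r)


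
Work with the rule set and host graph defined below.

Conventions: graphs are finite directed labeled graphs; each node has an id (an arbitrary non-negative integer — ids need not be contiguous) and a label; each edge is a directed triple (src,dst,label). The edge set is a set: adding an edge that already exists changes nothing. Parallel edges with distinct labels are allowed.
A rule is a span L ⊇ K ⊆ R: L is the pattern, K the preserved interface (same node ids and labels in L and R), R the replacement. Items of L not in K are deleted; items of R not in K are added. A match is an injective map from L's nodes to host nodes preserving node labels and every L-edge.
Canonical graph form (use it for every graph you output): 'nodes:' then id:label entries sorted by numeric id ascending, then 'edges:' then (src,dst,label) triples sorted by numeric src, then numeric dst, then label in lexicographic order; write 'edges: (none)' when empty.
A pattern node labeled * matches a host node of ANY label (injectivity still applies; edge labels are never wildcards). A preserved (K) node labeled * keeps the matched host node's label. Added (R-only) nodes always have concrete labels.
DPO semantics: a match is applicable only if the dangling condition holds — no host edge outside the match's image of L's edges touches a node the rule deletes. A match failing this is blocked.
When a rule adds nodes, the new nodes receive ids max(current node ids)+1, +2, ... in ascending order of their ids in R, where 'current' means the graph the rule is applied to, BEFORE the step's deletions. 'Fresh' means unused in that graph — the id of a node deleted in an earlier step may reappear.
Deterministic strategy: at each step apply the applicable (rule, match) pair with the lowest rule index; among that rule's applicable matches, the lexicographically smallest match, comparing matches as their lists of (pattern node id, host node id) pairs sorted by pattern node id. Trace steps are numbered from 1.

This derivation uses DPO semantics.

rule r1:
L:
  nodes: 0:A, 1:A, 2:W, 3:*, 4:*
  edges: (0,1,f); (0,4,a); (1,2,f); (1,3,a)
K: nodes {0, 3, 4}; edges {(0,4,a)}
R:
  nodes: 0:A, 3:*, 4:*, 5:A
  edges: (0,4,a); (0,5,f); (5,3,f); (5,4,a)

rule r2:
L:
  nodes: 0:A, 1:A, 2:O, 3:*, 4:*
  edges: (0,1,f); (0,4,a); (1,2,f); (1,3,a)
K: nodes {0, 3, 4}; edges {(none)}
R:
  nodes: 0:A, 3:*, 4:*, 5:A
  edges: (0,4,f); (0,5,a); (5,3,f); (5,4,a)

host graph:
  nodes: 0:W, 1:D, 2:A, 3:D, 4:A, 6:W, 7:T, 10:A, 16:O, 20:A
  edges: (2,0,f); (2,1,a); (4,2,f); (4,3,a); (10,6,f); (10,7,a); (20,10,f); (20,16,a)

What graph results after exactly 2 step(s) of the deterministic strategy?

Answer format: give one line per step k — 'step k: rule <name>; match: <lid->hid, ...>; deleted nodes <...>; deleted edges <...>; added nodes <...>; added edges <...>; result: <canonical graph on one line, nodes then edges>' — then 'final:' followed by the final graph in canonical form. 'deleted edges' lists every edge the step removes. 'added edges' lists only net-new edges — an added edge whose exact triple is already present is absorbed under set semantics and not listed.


step 1: rule r1; match: 0->4, 1->2, 2->0, 3->1, 4->3; deleted nodes 0, 2; deleted edges (2,0,f); (2,1,a); (4,2,f); added nodes 21; added edges (4,21,f); (21,1,f); (21,3,a); result: nodes: 1:D, 3:D, 4:A, 6:W, 7:T, 10:A, 16:O, 20:A, 21:A edges: (4,3,a); (4,21,f); (10,6,f); (10,7,a); (20,10,f); (20,16,a); (21,1,f); (21,3,a)
step 2: rule r1; match: 0->20, 1->10, 2->6, 3->7, 4->16; deleted nodes 6, 10; deleted edges (10,6,f); (10,7,a); (20,10,f); added nodes 22; added edges (20,22,f); (22,7,f); (22,16,a); result: nodes: 1:D, 3:D, 4:A, 7:T, 16:O, 20:A, 21:A, 22:A edges: (4,3,a); (4,21,f); (20,16,a); (20,22,f); (21,1,f); (21,3,a); (22,7,f); (22,16,a)
final:
nodes: 1:D, 3:D, 4:A, 7:T, 16:O, 20:A, 21:A, 22:A
edges: (4,3,a); (4,21,f); (20,16,a); (20,22,f); (21,1,f); (21,3,a); (22,7,f); (22,16,a)


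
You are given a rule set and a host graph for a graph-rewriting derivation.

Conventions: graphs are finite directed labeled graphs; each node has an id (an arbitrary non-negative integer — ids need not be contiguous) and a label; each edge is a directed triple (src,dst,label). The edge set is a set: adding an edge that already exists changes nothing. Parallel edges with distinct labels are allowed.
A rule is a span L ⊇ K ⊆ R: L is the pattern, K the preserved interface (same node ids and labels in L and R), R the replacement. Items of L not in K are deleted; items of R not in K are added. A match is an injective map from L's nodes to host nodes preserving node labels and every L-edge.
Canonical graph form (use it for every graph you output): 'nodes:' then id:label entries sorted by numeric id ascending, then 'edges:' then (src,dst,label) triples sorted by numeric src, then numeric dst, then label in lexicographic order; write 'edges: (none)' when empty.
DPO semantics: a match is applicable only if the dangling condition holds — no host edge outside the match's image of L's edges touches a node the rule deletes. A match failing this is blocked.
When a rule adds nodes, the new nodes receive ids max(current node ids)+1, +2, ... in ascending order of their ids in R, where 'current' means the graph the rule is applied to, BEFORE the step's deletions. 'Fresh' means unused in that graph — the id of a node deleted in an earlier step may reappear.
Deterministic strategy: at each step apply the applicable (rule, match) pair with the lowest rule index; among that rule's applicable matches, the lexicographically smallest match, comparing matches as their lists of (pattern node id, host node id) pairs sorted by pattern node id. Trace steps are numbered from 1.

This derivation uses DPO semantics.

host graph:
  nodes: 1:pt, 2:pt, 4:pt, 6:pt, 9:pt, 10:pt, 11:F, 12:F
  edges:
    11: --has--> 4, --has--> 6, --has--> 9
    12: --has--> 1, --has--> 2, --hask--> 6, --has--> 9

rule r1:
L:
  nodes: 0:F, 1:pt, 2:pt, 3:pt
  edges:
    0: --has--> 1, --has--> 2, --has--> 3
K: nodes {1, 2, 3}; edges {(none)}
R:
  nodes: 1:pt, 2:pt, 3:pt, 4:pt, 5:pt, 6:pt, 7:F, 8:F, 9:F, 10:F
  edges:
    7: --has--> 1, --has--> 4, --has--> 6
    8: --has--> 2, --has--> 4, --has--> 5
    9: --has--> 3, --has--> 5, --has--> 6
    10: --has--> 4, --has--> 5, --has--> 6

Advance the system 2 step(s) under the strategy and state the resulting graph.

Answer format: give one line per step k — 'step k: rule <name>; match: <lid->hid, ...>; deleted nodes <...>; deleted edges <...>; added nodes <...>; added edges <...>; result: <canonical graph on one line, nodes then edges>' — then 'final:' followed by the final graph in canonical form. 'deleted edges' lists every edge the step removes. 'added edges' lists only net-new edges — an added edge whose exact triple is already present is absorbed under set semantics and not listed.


step 1: rule r1; match: 0->11, 1->4, 2->6, 3->9; deleted nodes 11; deleted edges (11,4,has); (11,6,has); (11,9,has); added nodes 13, 14, 15, 16, 17, 18, 19; added edges (16,4,has); (16,13,has); (16,15,has); (17,6,has); (17,13,has); (17,14,has); (18,9,has); (18,14,has); (18,15,has); (19,13,has); (19,14,has); (19,15,has); result: nodes: 1:pt, 2:pt, 4:pt, 6:pt, 9:pt, 10:pt, 12:F, 13:pt, 14:pt, 15:pt, 16:F, 17:F, 18:F, 19:F edges: (12,1,has); (12,2,has); (12,6,hask); (12,9,has); (16,4,has); (16,13,has); (16,15,has); (17,6,has); (17,13,has); (17,14,has); (18,9,has); (18,14,has); (18,15,has); (19,13,has); (19,14,has); (19,15,has)
step 2: rule r1; match: 0->16, 1->4, 2->13, 3->15; deleted nodes 16; deleted edges (16,4,has); (16,13,has); (16,15,has); added nodes 20, 21, 22, 23, 24, 25, 26; added edges (23,4,has); (23,20,has); (23,22,has); (24,13,has); (24,20,has); (24,21,has); (25,15,has); (25,21,has); (25,22,has); (26,20,has); (26,21,has); (26,22,has); result: nodes: 1:pt, 2:pt, 4:pt, 6:pt, 9:pt, 10:pt, 12:F, 13:pt, 14:pt, 15:pt, 17:F, 18:F, 19:F, 20:pt, 21:pt, 22:pt, 23:F, 24:F, 25:F, 26:F edges: (12,1,has); (12,2,has); (12,6,hask); (12,9,has); (17,6,has); (17,13,has); (17,14,has); (18,9,has); (18,14,has); (18,15,has); (19,13,has); (19,14,has); (19,15,has); (23,4,has); (23,20,has); (23,22,has); (24,13,has); (24,20,has); (24,21,has); (25,15,has); (25,21,has); (25,22,has); (26,20,has); (26,21,has); (26,22,has)
final:
nodes: 1:pt, 2:pt, 4:pt, 6:pt, 9:pt, 10:pt, 12:F, 13:pt, 14:pt, 15:pt, 17:F, 18:F, 19:F, 20:pt, 21:pt, 22:pt, 23:F, 24:F, 25:F, 26:F
edges: (12,1,has); (12,2,has); (12,6,hask); (12,9,has); (17,6,has); (17,13,has); (17,14,has); (18,9,has); (18,14,has); (18,15,has); (19,13,has); (19,14,has); (19,15,has); (23,4,has); (23,20,has); (23,22,has); (24,13,has); (24,20,has); (24,21,has); (25,15,has); (25,21,has); (25,22,has); (26,20,has); (26,21,has); (26,22,has)


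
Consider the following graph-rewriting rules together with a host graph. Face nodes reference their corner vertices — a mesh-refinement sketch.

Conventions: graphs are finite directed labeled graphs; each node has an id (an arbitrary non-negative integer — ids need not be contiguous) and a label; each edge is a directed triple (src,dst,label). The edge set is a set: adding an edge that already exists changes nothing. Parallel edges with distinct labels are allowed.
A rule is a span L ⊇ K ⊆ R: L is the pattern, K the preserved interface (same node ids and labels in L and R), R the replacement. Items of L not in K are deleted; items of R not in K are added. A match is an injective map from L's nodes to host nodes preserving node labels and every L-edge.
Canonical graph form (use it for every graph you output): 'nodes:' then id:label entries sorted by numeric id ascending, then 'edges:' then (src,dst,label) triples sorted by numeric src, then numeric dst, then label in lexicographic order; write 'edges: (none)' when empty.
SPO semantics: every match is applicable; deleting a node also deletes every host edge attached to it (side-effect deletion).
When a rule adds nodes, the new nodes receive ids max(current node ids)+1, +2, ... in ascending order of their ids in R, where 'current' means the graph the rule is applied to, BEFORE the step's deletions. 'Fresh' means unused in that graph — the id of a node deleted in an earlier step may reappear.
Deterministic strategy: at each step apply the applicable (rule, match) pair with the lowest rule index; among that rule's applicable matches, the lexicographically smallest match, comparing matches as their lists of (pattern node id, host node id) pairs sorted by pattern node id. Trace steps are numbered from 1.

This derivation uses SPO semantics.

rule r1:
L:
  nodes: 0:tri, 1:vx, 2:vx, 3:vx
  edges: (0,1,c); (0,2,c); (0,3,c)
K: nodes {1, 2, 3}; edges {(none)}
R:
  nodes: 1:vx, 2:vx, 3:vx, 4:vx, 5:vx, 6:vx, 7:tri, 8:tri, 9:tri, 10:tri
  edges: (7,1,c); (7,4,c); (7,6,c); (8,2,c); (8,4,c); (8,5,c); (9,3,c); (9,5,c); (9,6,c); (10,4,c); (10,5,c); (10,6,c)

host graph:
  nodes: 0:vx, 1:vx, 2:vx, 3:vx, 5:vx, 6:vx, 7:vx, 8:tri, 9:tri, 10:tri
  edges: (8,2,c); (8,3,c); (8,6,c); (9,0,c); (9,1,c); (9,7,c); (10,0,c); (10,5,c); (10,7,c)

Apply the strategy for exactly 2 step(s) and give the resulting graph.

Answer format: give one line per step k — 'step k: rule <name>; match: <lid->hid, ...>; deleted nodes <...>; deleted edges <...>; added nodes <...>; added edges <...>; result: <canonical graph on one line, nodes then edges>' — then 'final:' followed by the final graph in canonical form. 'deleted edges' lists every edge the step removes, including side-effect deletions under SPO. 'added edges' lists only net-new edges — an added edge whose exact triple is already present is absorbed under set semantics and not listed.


step 1: rule r1; match: 0->8, 1->2, 2->3, 3->6; deleted nodes 8; deleted edges (8,2,c); (8,3,c); (8,6,c); added nodes 11, 12, 13, 14, 15, 16, 17; added edges (14,2,c); (14,11,c); (14,13,c); (15,3,c); (15,11,c); (15,12,c); (16,6,c); (16,12,c); (16,13,c); (17,11,c); (17,12,c); (17,13,c); result: nodes: 0:vx, 1:vx, 2:vx, 3:vx, 5:vx, 6:vx, 7:vx, 9:tri, 10:tri, 11:vx, 12:vx, 13:vx, 14:tri, 15:tri, 16:tri, 17:tri edges: (9,0,c); (9,1,c); (9,7,c); (10,0,c); (10,5,c); (10,7,c); (14,2,c); (14,11,c); (14,13,c); (15,3,c); (15,11,c); (15,12,c); (16,6,c); (16,12,c); (16,13,c); (17,11,c); (17,12,c); (17,13,c)
step 2: rule r1; match: 0->9, 1->0, 2->1, 3->7; deleted nodes 9; deleted edges (9,0,c); (9,1,c); (9,7,c); added nodes 18, 19, 20, 21, 22, 23, 24; added edges (21,0,c); (21,18,c); (21,20,c); (22,1,c); (22,18,c); (22,19,c); (23,7,c); (23,19,c); (23,20,c); (24,18,c); (24,19,c); (24,20,c); result: nodes: 0:vx, 1:vx, 2:vx, 3:vx, 5:vx, 6:vx, 7:vx, 10:tri, 11:vx, 12:vx, 13:vx, 14:tri, 15:tri, 16:tri, 17:tri, 18:vx, 19:vx, 20:vx, 21:tri, 22:tri, 23:tri, 24:tri edges: (10,0,c); (10,5,c); (10,7,c); (14,2,c); (14,11,c); (14,13,c); (15,3,c); (15,11,c); (15,12,c); (16,6,c); (16,12,c); (16,13,c); (17,11,c); (17,12,c); (17,13,c); (21,0,c); (21,18,c); (21,20,c); (22,1,c); (22,18,c); (22,19,c); (23,7,c); (23,19,c); (23,20,c); (24,18,c); (24,19,c); (24,20,c)
final:
nodes: 0:vx, 1:vx, 2:vx, 3:vx, 5:vx, 6:vx, 7:vx, 10:tri, 11:vx, 12:vx, 13:vx, 14:tri, 15:tri, 16:tri, 17:tri, 18:vx, 19:vx, 20:vx, 21:tri, 22:tri, 23:tri, 24:tri
edges: (10,0,c); (10,5,c); (10,7,c); (14,2,c); (14,11,c); (14,13,c); (15,3,c); (15,11,c); (15,12,c); (16,6,c); (16,12,c); (16,13,c); (17,11,c); (17,12,c); (17,13,c); (21,0,c); (21,18,c); (21,20,c); (22,1,c); (22,18,c); (22,19,c); (23,7,c); (23,19,c); (23,20,c); (24,18,c); (24,19,c); (24,20,c)


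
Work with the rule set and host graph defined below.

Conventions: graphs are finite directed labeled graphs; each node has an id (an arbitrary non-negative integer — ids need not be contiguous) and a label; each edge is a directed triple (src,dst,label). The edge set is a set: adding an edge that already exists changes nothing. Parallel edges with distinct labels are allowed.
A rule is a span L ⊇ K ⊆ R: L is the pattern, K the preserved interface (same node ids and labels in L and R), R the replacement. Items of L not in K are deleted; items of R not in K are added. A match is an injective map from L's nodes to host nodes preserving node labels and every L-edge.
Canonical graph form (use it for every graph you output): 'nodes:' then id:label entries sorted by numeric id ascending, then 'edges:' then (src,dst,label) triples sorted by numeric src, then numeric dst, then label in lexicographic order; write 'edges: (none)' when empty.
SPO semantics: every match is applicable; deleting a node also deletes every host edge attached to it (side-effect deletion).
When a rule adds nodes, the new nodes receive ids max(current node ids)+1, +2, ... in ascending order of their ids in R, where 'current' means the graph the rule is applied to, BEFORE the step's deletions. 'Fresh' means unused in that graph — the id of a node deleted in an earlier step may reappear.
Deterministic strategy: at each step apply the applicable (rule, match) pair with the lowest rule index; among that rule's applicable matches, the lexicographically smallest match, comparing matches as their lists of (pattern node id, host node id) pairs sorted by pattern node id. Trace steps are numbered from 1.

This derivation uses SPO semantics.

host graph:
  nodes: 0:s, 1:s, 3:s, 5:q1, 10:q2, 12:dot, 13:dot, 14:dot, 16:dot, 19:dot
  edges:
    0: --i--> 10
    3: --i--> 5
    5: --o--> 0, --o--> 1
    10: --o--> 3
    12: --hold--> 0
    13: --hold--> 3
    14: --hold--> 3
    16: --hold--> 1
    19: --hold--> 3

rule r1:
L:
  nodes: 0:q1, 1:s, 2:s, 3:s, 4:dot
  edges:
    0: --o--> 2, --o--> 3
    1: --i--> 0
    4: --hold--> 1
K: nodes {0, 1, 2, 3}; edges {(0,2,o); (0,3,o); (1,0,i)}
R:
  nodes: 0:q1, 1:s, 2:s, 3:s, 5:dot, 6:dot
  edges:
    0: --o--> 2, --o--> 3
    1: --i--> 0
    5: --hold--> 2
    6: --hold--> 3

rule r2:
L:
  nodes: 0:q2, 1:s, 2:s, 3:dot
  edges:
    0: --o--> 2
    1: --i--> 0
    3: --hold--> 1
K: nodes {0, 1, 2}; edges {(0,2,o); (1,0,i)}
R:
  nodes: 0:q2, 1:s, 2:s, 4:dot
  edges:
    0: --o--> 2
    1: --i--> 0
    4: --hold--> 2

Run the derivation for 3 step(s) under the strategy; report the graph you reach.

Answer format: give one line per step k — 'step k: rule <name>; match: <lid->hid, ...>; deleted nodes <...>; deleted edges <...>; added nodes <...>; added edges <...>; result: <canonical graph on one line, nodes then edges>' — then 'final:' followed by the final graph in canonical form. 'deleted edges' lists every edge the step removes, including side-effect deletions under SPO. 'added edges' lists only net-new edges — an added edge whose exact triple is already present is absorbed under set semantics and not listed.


step 1: rule r1; match: 0->5, 1->3, 2->0, 3->1, 4->13; deleted nodes 13; deleted edges (13,3,hold); added nodes 20, 21; added edges (20,0,hold); (21,1,hold); result: nodes: 0:s, 1:s, 3:s, 5:q1, 10:q2, 12:dot, 14:dot, 16:dot, 19:dot, 20:dot, 21:dot edges: (0,10,i); (3,5,i); (5,0,o); (5,1,o); (10,3,o); (12,0,hold); (14,3,hold); (16,1,hold); (19,3,hold); (20,0,hold); (21,1,hold)
step 2: rule r1; match: 0->5, 1->3, 2->0, 3->1, 4->14; deleted nodes 14; deleted edges (14,3,hold); added nodes 22, 23; added edges (22,0,hold); (23,1,hold); result: nodes: 0:s, 1:s, 3:s, 5:q1, 10:q2, 12:dot, 16:dot, 19:dot, 20:dot, 21:dot, 22:dot, 23:dot edges: (0,10,i); (3,5,i); (5,0,o); (5,1,o); (10,3,o); (12,0,hold); (16,1,hold); (19,3,hold); (20,0,hold); (21,1,hold); (22,0,hold); (23,1,hold)
step 3: rule r1; match: 0->5, 1->3, 2->0, 3->1, 4->19; deleted nodes 19; deleted edges (19,3,hold); added nodes 24, 25; added edges (24,0,hold); (25,1,hold); result: nodes: 0:s, 1:s, 3:s, 5:q1, 10:q2, 12:dot, 16:dot, 20:dot, 21:dot, 22:dot, 23:dot, 24:dot, 25:dot edges: (0,10,i); (3,5,i); (5,0,o); (5,1,o); (10,3,o); (12,0,hold); (16,1,hold); (20,0,hold); (21,1,hold); (22,0,hold); (23,1,hold); (24,0,hold); (25,1,hold)
final:
nodes: 0:s, 1:s, 3:s, 5:q1, 10:q2, 12:dot, 16:dot, 20:dot, 21:dot, 22:dot, 23:dot, 24:dot, 25:dot
edges: (0,10,i); (3,5,i); (5,0,o); (5,1,o); (10,3,o); (12,0,hold); (16,1,hold); (20,0,hold); (21,1,hold); (22,0,hold); (23,1,hold); (24,0,hold); (25,1,hold)


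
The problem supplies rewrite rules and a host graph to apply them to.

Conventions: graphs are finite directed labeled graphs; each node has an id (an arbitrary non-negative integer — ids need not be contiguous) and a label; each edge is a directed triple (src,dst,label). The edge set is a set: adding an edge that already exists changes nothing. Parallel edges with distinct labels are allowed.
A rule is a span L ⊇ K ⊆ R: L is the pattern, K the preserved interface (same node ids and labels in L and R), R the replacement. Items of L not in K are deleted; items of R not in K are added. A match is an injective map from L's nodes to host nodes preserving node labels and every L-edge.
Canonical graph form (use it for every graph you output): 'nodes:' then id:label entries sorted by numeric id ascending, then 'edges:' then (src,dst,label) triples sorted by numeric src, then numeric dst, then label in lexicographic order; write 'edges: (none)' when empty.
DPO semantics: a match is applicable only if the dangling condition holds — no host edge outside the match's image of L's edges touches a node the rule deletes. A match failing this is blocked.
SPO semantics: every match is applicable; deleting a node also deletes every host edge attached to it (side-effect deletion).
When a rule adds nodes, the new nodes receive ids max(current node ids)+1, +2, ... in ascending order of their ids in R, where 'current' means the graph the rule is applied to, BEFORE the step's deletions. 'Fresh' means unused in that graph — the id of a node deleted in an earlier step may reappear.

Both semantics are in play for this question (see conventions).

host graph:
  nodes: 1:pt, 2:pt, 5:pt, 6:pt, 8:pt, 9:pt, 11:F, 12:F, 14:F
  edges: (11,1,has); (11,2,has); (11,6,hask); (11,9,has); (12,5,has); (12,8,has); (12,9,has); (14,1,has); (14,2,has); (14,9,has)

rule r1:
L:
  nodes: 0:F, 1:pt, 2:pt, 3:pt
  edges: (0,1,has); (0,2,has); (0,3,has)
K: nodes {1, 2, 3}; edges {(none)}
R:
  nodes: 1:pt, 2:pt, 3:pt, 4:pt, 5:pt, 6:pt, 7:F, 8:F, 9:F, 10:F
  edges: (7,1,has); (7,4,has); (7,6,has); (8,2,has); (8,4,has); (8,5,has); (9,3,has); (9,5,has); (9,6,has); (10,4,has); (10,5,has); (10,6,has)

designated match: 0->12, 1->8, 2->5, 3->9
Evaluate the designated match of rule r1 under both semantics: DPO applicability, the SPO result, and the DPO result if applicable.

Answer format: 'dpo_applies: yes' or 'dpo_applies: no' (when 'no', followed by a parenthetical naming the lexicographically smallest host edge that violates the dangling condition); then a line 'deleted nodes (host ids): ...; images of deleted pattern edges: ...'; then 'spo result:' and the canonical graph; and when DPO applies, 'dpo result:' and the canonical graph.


dpo_applies: yes
deleted nodes (host ids): 12; images of deleted pattern edges: (12,5,has); (12,8,has); (12,9,has)
spo result:
nodes: 1:pt, 2:pt, 5:pt, 6:pt, 8:pt, 9:pt, 11:F, 14:F, 15:pt, 16:pt, 17:pt, 18:F, 19:F, 20:F, 21:F
edges: (11,1,has); (11,2,has); (11,6,hask); (11,9,has); (14,1,has); (14,2,has); (14,9,has); (18,8,has); (18,15,has); (18,17,has); (19,5,has); (19,15,has); (19,16,has); (20,9,has); (20,16,has); (20,17,has); (21,15,has); (21,16,has); (21,17,has)
dpo result:
nodes: 1:pt, 2:pt, 5:pt, 6:pt, 8:pt, 9:pt, 11:F, 14:F, 15:pt, 16:pt, 17:pt, 18:F, 19:F, 20:F, 21:F
edges: (11,1,has); (11,2,has); (11,6,hask); (11,9,has); (14,1,has); (14,2,has); (14,9,has); (18,8,has); (18,15,has); (18,17,has); (19,5,has); (19,15,has); (19,16,has); (20,9,has); (20,16,has); (20,17,has); (21,15,has); (21,16,has); (21,17,has)


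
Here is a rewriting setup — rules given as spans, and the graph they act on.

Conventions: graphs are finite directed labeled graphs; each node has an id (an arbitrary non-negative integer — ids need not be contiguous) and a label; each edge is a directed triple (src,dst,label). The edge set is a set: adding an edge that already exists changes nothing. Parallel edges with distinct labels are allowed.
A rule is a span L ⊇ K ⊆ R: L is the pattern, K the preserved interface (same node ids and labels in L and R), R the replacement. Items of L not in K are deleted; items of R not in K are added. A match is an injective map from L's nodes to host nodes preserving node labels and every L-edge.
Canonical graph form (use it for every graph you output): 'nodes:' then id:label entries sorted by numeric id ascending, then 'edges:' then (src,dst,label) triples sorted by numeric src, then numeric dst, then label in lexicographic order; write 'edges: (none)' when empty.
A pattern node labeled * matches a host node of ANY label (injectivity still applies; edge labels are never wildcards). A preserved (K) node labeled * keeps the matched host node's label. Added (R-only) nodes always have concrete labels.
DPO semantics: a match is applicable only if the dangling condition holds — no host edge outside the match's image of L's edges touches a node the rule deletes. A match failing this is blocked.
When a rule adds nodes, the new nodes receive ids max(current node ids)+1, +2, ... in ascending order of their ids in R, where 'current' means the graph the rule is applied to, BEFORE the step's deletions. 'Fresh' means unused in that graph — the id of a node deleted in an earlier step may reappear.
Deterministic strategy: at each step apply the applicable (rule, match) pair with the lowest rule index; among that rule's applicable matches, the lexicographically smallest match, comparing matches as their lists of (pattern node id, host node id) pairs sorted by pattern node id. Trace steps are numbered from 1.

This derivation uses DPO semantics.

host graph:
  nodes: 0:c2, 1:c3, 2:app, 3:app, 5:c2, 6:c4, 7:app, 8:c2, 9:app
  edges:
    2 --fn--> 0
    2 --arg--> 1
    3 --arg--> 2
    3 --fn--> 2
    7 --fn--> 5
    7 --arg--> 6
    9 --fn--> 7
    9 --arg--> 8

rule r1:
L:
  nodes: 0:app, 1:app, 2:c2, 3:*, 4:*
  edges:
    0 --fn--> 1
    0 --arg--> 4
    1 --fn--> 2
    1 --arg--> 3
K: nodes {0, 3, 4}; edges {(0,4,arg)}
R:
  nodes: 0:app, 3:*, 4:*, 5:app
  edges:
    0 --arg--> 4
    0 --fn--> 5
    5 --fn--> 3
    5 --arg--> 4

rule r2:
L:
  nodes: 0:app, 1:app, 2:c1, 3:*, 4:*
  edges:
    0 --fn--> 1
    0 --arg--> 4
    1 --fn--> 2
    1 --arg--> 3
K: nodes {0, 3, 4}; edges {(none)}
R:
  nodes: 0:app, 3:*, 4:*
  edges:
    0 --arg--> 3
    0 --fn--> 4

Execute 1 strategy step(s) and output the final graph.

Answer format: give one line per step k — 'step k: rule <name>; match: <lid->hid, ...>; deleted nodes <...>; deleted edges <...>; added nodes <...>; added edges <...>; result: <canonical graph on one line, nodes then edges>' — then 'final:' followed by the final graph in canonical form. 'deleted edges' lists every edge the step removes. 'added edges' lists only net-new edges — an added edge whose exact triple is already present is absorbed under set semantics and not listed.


step 1: rule r1; match: 0->9, 1->7, 2->5, 3->6, 4->8; deleted nodes 5, 7; deleted edges (7,5,fn); (7,6,arg); (9,7,fn); added nodes 10; added edges (9,10,fn); (10,6,fn); (10,8,arg); result: nodes: 0:c2, 1:c3, 2:app, 3:app, 6:c4, 8:c2, 9:app, 10:app edges: (2,0,fn); (2,1,arg); (3,2,arg); (3,2,fn); (9,8,arg); (9,10,fn); (10,6,fn); (10,8,arg)
final:
nodes: 0:c2, 1:c3, 2:app, 3:app, 6:c4, 8:c2, 9:app, 10:app
edges: (2,0,fn); (2,1,arg); (3,2,arg); (3,2,fn); (9,8,arg); (9,10,fn); (10,6,fn); (10,8,arg)


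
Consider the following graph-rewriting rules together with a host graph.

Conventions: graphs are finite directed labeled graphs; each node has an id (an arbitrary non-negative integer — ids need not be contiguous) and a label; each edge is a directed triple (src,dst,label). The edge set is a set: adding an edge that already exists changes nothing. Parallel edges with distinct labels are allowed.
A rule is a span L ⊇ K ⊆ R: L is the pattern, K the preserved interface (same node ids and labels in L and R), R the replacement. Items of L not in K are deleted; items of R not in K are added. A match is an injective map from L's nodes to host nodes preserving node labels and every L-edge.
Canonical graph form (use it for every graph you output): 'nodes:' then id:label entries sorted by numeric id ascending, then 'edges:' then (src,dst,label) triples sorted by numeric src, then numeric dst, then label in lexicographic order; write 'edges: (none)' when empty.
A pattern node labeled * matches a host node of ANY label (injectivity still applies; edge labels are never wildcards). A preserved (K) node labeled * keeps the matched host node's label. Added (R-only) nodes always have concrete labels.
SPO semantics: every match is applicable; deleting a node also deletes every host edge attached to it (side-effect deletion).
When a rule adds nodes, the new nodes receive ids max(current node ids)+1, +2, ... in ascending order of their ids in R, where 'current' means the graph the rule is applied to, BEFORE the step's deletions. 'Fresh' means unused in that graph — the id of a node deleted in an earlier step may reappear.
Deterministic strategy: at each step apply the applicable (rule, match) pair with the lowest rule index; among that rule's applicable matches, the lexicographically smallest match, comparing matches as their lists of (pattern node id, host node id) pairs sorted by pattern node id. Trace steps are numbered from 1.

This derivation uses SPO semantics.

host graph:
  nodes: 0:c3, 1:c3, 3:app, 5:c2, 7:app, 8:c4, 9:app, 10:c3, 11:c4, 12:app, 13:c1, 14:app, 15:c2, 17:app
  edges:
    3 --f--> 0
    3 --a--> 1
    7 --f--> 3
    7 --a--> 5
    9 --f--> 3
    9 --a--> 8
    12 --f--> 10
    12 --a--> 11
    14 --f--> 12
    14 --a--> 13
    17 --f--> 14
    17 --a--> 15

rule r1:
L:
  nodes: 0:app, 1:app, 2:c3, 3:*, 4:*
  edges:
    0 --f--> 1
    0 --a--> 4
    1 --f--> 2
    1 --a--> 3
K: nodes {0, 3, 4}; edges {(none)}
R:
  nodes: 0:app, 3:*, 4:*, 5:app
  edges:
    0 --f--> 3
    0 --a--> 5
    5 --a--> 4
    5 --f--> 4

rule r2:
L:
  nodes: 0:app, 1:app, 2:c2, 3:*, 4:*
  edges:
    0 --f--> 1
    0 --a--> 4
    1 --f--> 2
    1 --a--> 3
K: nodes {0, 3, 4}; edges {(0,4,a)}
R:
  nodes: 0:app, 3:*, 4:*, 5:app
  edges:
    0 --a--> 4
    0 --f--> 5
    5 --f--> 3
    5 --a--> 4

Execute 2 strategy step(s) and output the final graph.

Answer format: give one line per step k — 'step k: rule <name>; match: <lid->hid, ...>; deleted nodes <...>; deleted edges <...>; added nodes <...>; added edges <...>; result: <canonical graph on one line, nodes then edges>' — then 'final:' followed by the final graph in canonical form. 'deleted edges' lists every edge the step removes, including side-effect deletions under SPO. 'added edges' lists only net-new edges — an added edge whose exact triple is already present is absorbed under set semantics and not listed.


step 1: rule r1; match: 0->7, 1->3, 2->0, 3->1, 4->5; deleted nodes 0, 3; deleted edges (3,0,f); (3,1,a); (7,3,f); (7,5,a); (9,3,f); added nodes 18; added edges (7,1,f); (7,18,a); (18,5,a); (18,5,f); result: nodes: 1:c3, 5:c2, 7:app, 8:c4, 9:app, 10:c3, 11:c4, 12:app, 13:c1, 14:app, 15:c2, 17:app, 18:app edges: (7,1,f); (7,18,a); (9,8,a); (12,10,f); (12,11,a); (14,12,f); (14,13,a); (17,14,f); (17,15,a); (18,5,a); (18,5,f)
step 2: rule r1; match: 0->14, 1->12, 2->10, 3->11, 4->13; deleted nodes 10, 12; deleted edges (12,10,f); (12,11,a); (14,12,f); (14,13,a); added nodes 19; added edges (14,11,f); (14,19,a); (19,13,a); (19,13,f); result: nodes: 1:c3, 5:c2, 7:app, 8:c4, 9:app, 11:c4, 13:c1, 14:app, 15:c2, 17:app, 18:app, 19:app edges: (7,1,f); (7,18,a); (9,8,a); (14,11,f); (14,19,a); (17,14,f); (17,15,a); (18,5,a); (18,5,f); (19,13,a); (19,13,f)
final:
nodes: 1:c3, 5:c2, 7:app, 8:c4, 9:app, 11:c4, 13:c1, 14:app, 15:c2, 17:app, 18:app, 19:app
edges: (7,1,f); (7,18,a); (9,8,a); (14,11,f); (14,19,a); (17,14,f); (17,15,a); (18,5,a); (18,5,f); (19,13,a); (19,13,f)
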